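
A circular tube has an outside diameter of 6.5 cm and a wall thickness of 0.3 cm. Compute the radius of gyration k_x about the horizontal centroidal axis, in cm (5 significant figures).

k_x ≈ 2.1946 cm

Treat the section as a set of non-overlapping primitives; coordinates are from the bounding-box lower-left.
Outer circle: ⌀6.5, A = 33.18307 cm², y = 3.25 cm, Ī = 87.62405 cm⁴.
Bore (subtracted): ⌀5.9, A = 27.33971 cm², y = 3.25 cm, Ī = 59.48096 cm⁴.
By symmetry the centroid is at mid-height, ȳ = 3.25 cm.
All pieces are centred on the horizontal centroidal axis, so I = ΣĪ (holes subtracted) = 28.14309 cm⁴.
Radius of gyration: k = √(I/A) = √(28.14309 / 5.843362) = 2.194596 cm.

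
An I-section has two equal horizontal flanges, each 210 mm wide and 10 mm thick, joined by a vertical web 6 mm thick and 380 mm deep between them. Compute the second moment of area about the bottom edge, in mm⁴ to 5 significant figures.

Treat the section as a set of non-overlapping primitives; coordinates are from the bounding-box lower-left.
Bottom flange: 210 × 10, A = 2 100 mm², y = 5 mm, Ī = 17 500 mm⁴.
Web: 6 × 380, A = 2 280 mm², y = 200 mm, Ī = 27 436 000 mm⁴.
Top flange: 210 × 10, A = 2 100 mm², y = 395 mm, Ī = 17 500 mm⁴.
Transfer each piece to a horizontal axis along the bottom face using Ī + A·d² with d = y − 0:
  bottom flange: d = 5 mm → contributes +70 000 mm⁴
  web: d = 200 mm → contributes +118 636 000 mm⁴
  top flange: d = 395 mm → contributes +327 670 000 mm⁴
Total I = 446 376 000 mm⁴.

I_base ≈ 4.4638 × 10⁸ mm⁴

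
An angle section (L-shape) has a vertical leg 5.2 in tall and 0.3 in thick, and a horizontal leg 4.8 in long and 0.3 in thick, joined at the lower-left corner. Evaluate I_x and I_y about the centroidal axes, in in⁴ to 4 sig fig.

I_x ≈ 7.869 in⁴, I_y ≈ 6.458 in⁴

Treat the section as a set of non-overlapping primitives; coordinates are from the bounding-box lower-left.
Vertical leg: 0.3 × 5.2, A = 1.56 in², y = 2.6 in, Ī = 3.5152 in⁴.
Horizontal leg (remainder): 4.5 × 0.3, A = 1.35 in², y = 0.15 in, Ī = 0.010125 in⁴.
Centroid: ȳ = ΣA·y / ΣA = 1.4634 in.
Transfer each piece to the centroidal x-axis using Ī + A·d² with d = y − 1.4634:
  vertical leg: d = 1.1366 in → contributes +5.53049 in⁴
  horizontal leg (remainder): d = -1.3134 in → contributes +2.33891 in⁴
Total I = 7.8694 in⁴.
For the y-axis: x̄ = 1.2634 in.
Repeating about the centroidal y-axis gives I_y = 6.4584 in⁴.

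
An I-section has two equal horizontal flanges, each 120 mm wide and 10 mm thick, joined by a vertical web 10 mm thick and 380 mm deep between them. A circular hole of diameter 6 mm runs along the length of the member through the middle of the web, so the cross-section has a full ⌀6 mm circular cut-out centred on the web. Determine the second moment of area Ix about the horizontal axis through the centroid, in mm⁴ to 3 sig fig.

Decompose the section into non-overlapping parts with the origin at the bottom-left of its bounding rectangle.
Bottom flange: 120 × 10, A = 1 200 mm², y = 5 mm, Ī = 10 000 mm⁴.
Web: 10 × 380, A = 3 800 mm², y = 200 mm, Ī = 45 726 667 mm⁴.
Top flange: 120 × 10, A = 1 200 mm², y = 395 mm, Ī = 10 000 mm⁴.
Hole (subtracted): ⌀6, A = 28.274 mm², y = 200 mm, Ī = 63.617 mm⁴.
By symmetry the centroid is at mid-height, ȳ = 200 mm.
Transfer each piece to the horizontal axis through the centroid using Ī + A·d² with d = y − 200:
  bottom flange: d = -195 mm → contributes +45 640 000 mm⁴
  web: d = 0 mm → contributes +45 726 667 mm⁴
  top flange: d = 195 mm → contributes +45 640 000 mm⁴
  hole: d = 0 mm → contributes −63.617 mm⁴
Total I = 137 006 603 mm⁴.

Ix ≈ 1.37 × 10⁸ mm⁴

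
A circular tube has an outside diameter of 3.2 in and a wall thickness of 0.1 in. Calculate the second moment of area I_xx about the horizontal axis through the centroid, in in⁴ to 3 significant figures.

I_xx ≈ 1.17 in⁴

Treat the section as a set of non-overlapping primitives; coordinates are from the bounding-box lower-left.
Outer circle: ⌀3.2, A = 8.0425 in², y = 1.6 in, Ī = 5.1472 in⁴.
Bore (subtracted): ⌀3, A = 7.0686 in², y = 1.6 in, Ī = 3.9761 in⁴.
By symmetry the centroid is at mid-height, ȳ = 1.6 in.
All pieces are centred on the horizontal axis through the centroid, so I = ΣĪ (holes subtracted) = 1.1711 in⁴.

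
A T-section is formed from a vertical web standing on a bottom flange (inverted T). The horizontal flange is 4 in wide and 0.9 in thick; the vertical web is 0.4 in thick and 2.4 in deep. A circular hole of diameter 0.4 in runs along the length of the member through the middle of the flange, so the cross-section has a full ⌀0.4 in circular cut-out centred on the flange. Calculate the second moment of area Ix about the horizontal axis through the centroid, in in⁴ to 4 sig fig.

Split into non-overlapping primitives; take the origin at the lower-left of the bounding box.
Flange: 4 × 0.9, A = 3.6 in², y = 0.45 in, Ī = 0.243 in⁴.
Web: 0.4 × 2.4, A = 0.96 in², y = 2.1 in, Ī = 0.4608 in⁴.
Hole (subtracted): ⌀0.4, A = 0.125664 in², y = 0.45 in, Ī = 0.00125664 in⁴.
Centroid: ȳ = ΣA·y / ΣA = 0.807212 in.
Transfer each piece to the horizontal axis through the centroid using Ī + A·d² with d = y − 0.807212:
  flange: d = -0.357212 in → contributes +0.702363 in⁴
  web: d = 1.29279 in → contributes +2.06525 in⁴
  hole: d = -0.357212 in → contributes −0.0172914 in⁴
Total I = 2.75032 in⁴.

Ix ≈ 2.750 in⁴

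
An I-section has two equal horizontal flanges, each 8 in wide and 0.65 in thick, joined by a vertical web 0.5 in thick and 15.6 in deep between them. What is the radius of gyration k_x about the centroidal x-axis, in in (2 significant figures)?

k_x ≈ 6.8 in

Break the section into simple shapes (no overlaps), measuring from the bottom-left corner of the bounding box.
Bottom flange: 8 × 0.65, A = 5.2 in², y = 0.325 in, Ī = 0.1831 in⁴.
Web: 0.5 × 15.6, A = 7.8 in², y = 8.45 in, Ī = 158.2 in⁴.
Top flange: 8 × 0.65, A = 5.2 in², y = 16.58 in, Ī = 0.1831 in⁴.
By symmetry the centroid is at mid-height, ȳ = 8.45 in.
Transfer each piece to the centroidal x-axis using Ī + A·d² with d = y − 8.45:
  bottom flange: d = -8.125 in → contributes +343.5 in⁴
  web: d = 0 in → contributes +158.2 in⁴
  top flange: d = 8.125 in → contributes +343.5 in⁴
Total I = 845.1 in⁴.
Radius of gyration: k = √(I/A) = √(845.1 / 18.2) = 6.814 in.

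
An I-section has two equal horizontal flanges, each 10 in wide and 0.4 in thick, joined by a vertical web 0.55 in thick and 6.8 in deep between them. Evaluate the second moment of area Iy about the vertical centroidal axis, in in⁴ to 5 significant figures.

Decompose the section into non-overlapping parts with the origin at the bottom-left of its bounding rectangle.
Bottom flange: 10 × 0.4, A = 4 in², x = 5 in, Ī = 33.33333 in⁴.
Web: 0.55 × 6.8, A = 3.74 in², x = 5 in, Ī = 0.09427917 in⁴.
Top flange: 10 × 0.4, A = 4 in², x = 5 in, Ī = 33.33333 in⁴.
By symmetry the centroid is at mid-width, x̄ = 5 in.
All pieces are centred on the vertical centroidal axis, so I = ΣĪ = 66.76095 in⁴.

Iy ≈ 66.761 in⁴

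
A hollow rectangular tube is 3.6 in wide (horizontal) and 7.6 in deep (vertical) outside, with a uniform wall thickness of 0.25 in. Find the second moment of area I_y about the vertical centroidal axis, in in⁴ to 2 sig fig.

I_y ≈ 12 in⁴

Decompose the section into non-overlapping parts with the origin at the bottom-left of its bounding rectangle.
Outer rectangle: 3.6 × 7.6, A = 27.36 in², x = 1.8 in, Ī = 29.55 in⁴.
Inner void (subtracted): 3.1 × 7.1, A = 22.01 in², x = 1.8 in, Ī = 17.63 in⁴.
By symmetry the centroid is at mid-width, x̄ = 1.8 in.
All pieces are centred on the vertical centroidal axis, so I = ΣĪ (holes subtracted) = 11.92 in⁴.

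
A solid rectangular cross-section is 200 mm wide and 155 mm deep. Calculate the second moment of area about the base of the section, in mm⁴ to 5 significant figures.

The section: 200 × 155, A = 31 000 mm², y = 77.5 mm, Ī = 62 064 583 mm⁴.
Transfer it to a horizontal axis along the bottom face using Ī + A·d² with d = y − 0:
  the section: d = 77.5 mm → contributes +248 258 333 mm⁴
Total I = 248 258 333 mm⁴.

I_base ≈ 2.4826 × 10⁸ mm⁴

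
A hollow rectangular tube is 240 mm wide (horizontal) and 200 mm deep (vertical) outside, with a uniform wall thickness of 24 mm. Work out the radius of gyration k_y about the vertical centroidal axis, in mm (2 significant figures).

k_y ≈ 86 mm

Treat the section as a set of non-overlapping primitives; coordinates are from the bounding-box lower-left.
Outer rectangle: 240 × 200, A = 48 000 mm², x = 120 mm, Ī = 230 400 000 mm⁴.
Inner void (subtracted): 192 × 152, A = 29 184 mm², x = 120 mm, Ī = 89 653 248 mm⁴.
By symmetry the centroid is at mid-width, x̄ = 120 mm.
All pieces are centred on the vertical centroidal axis, so I = ΣĪ (holes subtracted) = 140 746 752 mm⁴.
Radius of gyration: k = √(I/A) = √(140 746 752 / 18 816) = 86.49 mm.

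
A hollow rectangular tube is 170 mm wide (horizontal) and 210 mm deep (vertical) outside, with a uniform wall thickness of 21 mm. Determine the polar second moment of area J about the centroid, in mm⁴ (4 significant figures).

Split into non-overlapping primitives; take the origin at the lower-left of the bounding box.
Outer rectangle: 170 × 210, A = 35 700 mm², y = 105 mm, Ī = 131 197 500 mm⁴.
Inner void (subtracted): 128 × 168, A = 21 504 mm², y = 105 mm, Ī = 50 577 408 mm⁴.
By symmetry the centroid is at mid-height, ȳ = 105 mm.
All pieces are centred on the centroidal x-axis, so I = ΣĪ (holes subtracted) = 80 620 092 mm⁴.
Repeating about the centroidal y-axis gives I_y = 56 617 372 mm⁴.
Polar second moment: J = I_x + I_y = 137 237 464 mm⁴.

J ≈ 1.372 × 10⁸ mm⁴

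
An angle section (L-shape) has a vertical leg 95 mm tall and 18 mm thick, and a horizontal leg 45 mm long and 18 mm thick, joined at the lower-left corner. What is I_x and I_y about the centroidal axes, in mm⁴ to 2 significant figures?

I_x ≈ 1.9 × 10⁶ mm⁴, I_y ≈ 2.7 × 10⁵ mm⁴

Break the section into simple shapes (no overlaps), measuring from the bottom-left corner of the bounding box.
Vertical leg: 18 × 95, A = 1 710 mm², y = 47.5 mm, Ī = 1 286 063 mm⁴.
Horizontal leg (remainder): 27 × 18, A = 486 mm², y = 9 mm, Ī = 13 122 mm⁴.
Centroid: ȳ = ΣA·y / ΣA = 38.98 mm.
Transfer each piece to the centroidal x-axis using Ī + A·d² with d = y − 38.98:
  vertical leg: d = 8.52 mm → contributes +1 410 206 mm⁴
  horizontal leg (remainder): d = -29.98 mm → contributes +449 925 mm⁴
Total I = 1 860 131 mm⁴.
For the y-axis: x̄ = 13.98 mm.
Repeating about the centroidal y-axis gives I_y = 267 281 mm⁴.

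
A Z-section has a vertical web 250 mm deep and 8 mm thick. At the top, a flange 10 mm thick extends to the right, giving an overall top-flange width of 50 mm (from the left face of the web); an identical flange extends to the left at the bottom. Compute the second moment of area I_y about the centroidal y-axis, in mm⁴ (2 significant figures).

I_y ≈ 6.6 × 10⁵ mm⁴

Split into non-overlapping primitives; take the origin at the lower-left of the bounding box.
Web: 8 × 250, A = 2 000 mm², x = 46 mm, Ī = 10 667 mm⁴.
Top flange (beyond web): 42 × 10, A = 420 mm², x = 71 mm, Ī = 61 740 mm⁴.
Bottom flange (beyond web): 42 × 10, A = 420 mm², x = 21 mm, Ī = 61 740 mm⁴.
Centroid: x̄ = ΣA·x / ΣA = 46 mm.
Transfer each piece to the centroidal y-axis using Ī + A·d² with d = x − 46:
  web: d = 0 mm → contributes +10 667 mm⁴
  top flange (beyond web): d = 25 mm → contributes +324 240 mm⁴
  bottom flange (beyond web): d = -25 mm → contributes +324 240 mm⁴
Total I = 659 147 mm⁴.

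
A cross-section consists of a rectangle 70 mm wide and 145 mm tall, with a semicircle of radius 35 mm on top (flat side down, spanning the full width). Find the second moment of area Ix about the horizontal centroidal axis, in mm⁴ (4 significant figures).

Break the section into simple shapes (no overlaps), measuring from the bottom-left corner of the bounding box.
Rectangular body: 70 × 145, A = 10 150 mm², y = 72.5 mm, Ī = 17 783 646 mm⁴.
Semicircular cap: semicircle r = 35, A = 1924.23 mm², y = 159.854 mm, Ī = 164 704 mm⁴.
Centroid: ȳ = ΣA·y / ΣA = 86.4214 mm.
Transfer each piece to the horizontal centroidal axis using Ī + A·d² with d = y − 86.4214:
  rectangular body: d = -13.9214 mm → contributes +19 750 760 mm⁴
  semicircular cap: d = 73.4331 mm → contributes +10 540 936 mm⁴
Total I = 30 291 696 mm⁴.

Ix ≈ 3.029 × 10⁷ mm⁴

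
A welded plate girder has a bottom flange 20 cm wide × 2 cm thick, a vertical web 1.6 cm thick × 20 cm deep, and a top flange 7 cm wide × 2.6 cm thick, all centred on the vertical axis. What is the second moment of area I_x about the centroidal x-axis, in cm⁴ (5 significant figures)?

I_x ≈ 7645.4 cm⁴

Treat the section as a set of non-overlapping primitives; coordinates are from the bounding-box lower-left.
Bottom plate: 20 × 2, A = 40 cm², y = 1 cm, Ī = 13.33333 cm⁴.
Web plate: 1.6 × 20, A = 32 cm², y = 12 cm, Ī = 1066.667 cm⁴.
Top plate: 7 × 2.6, A = 18.2 cm², y = 23.3 cm, Ī = 10.25267 cm⁴.
Centroid: ȳ = ΣA·y / ΣA = 9.401996 cm.
Transfer each piece to the centroidal x-axis using Ī + A·d² with d = y − 9.401996:
  bottom plate: d = -8.401996 cm → contributes +2837.075 cm⁴
  web plate: d = 2.598004 cm → contributes +1282.655 cm⁴
  top plate: d = 13.898 cm → contributes +3525.665 cm⁴
Total I = 7645.394 cm⁴.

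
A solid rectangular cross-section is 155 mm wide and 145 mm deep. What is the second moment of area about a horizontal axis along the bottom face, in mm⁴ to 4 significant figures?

The section: 155 × 145, A = 22 475 mm², y = 72.5 mm, Ī = 39 378 073 mm⁴.
Transfer it to the bottom edge using Ī + A·d² with d = y − 0:
  the section: d = 72.5 mm → contributes +157 512 292 mm⁴
Total I = 157 512 292 mm⁴.

I_base ≈ 1.575 × 10⁸ mm⁴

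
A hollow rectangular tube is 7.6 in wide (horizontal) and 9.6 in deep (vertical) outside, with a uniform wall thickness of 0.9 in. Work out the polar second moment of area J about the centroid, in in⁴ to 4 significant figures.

J ≈ 555.3 in⁴

Break the section into simple shapes (no overlaps), measuring from the bottom-left corner of the bounding box.
Outer rectangle: 7.6 × 9.6, A = 72.96 in², y = 4.8 in, Ī = 560.333 in⁴.
Inner void (subtracted): 5.8 × 7.8, A = 45.24 in², y = 4.8 in, Ī = 229.367 in⁴.
By symmetry the centroid is at mid-height, ȳ = 4.8 in.
All pieces are centred on the centroidal x-axis, so I = ΣĪ (holes subtracted) = 330.966 in⁴.
Repeating about the centroidal y-axis gives I_y = 224.358 in⁴.
Polar second moment: J = I_x + I_y = 555.324 in⁴.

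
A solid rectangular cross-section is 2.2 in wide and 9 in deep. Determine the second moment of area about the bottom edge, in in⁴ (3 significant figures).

I_base ≈ 535 in⁴

The section: 2.2 × 9, A = 19.8 in², y = 4.5 in, Ī = 133.65 in⁴.
Transfer it to the bottom edge using Ī + A·d² with d = y − 0:
  the section: d = 4.5 in → contributes +534.6 in⁴
Total I = 534.6 in⁴.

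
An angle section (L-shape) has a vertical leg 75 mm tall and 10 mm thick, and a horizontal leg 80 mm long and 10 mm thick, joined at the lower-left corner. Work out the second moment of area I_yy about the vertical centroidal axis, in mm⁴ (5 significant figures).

Decompose the section into non-overlapping parts with the origin at the bottom-left of its bounding rectangle.
Vertical leg: 10 × 75, A = 750 mm², x = 5 mm, Ī = 6 250 mm⁴.
Horizontal leg (remainder): 70 × 10, A = 700 mm², x = 45 mm, Ī = 285833.3 mm⁴.
Centroid: x̄ = ΣA·x / ΣA = 24.31034 mm.
Transfer each piece to the vertical centroidal axis using Ī + A·d² with d = x − 24.31034:
  vertical leg: d = -19.31034 mm → contributes +285917.1 mm⁴
  horizontal leg (remainder): d = 20.68966 mm → contributes +585476.6 mm⁴
Total I = 871393.7 mm⁴.

I_yy ≈ 8.7139 × 10⁵ mm⁴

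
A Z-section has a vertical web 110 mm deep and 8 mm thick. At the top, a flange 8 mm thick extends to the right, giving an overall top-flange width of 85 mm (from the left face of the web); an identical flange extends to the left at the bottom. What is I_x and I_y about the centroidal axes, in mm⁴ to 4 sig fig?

Break the section into simple shapes (no overlaps), measuring from the bottom-left corner of the bounding box.
Web: 8 × 110, A = 880 mm², y = 55 mm, Ī = 887 333 mm⁴.
Top flange (beyond web): 77 × 8, A = 616 mm², y = 106 mm, Ī = 3285.33 mm⁴.
Bottom flange (beyond web): 77 × 8, A = 616 mm², y = 4 mm, Ī = 3285.33 mm⁴.
Centroid: ȳ = ΣA·y / ΣA = 55 mm.
Transfer each piece to the centroidal x-axis using Ī + A·d² with d = y − 55:
  web: d = 0 mm → contributes +887 333 mm⁴
  top flange (beyond web): d = 51 mm → contributes +1 605 501 mm⁴
  bottom flange (beyond web): d = -51 mm → contributes +1 605 501 mm⁴
Total I = 4 098 336 mm⁴.
For the y-axis: x̄ = 81 mm.
Repeating about the centroidal y-axis gives I_y = 2 838 704 mm⁴.

I_x ≈ 4.098 × 10⁶ mm⁴, I_y ≈ 2.839 × 10⁶ mm⁴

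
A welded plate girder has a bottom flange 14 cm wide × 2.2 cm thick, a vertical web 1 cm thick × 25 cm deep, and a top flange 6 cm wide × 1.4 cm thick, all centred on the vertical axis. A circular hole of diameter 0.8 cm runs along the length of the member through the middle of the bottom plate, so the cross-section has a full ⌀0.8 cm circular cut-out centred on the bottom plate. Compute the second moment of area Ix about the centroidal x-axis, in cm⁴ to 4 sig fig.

Break the section into simple shapes (no overlaps), measuring from the bottom-left corner of the bounding box.
Bottom plate: 14 × 2.2, A = 30.8 cm², y = 1.1 cm, Ī = 12.4227 cm⁴.
Web plate: 1 × 25, A = 25 cm², y = 14.7 cm, Ī = 1302.08 cm⁴.
Top plate: 6 × 1.4, A = 8.4 cm², y = 27.9 cm, Ī = 1.372 cm⁴.
Hole (subtracted): ⌀0.8, A = 0.502655 cm², y = 1.1 cm, Ī = 0.0201062 cm⁴.
Centroid: ȳ = ΣA·y / ΣA = 9.97196 cm.
Transfer each piece to the centroidal x-axis using Ī + A·d² with d = y − 9.97196:
  bottom plate: d = -8.87196 cm → contributes +2436.74 cm⁴
  web plate: d = 4.72804 cm → contributes +1860.94 cm⁴
  top plate: d = 17.928 cm → contributes +2701.26 cm⁴
  hole: d = -8.87196 cm → contributes −39.5849 cm⁴
Total I = 6959.35 cm⁴.

Ix ≈ 6959 cm⁴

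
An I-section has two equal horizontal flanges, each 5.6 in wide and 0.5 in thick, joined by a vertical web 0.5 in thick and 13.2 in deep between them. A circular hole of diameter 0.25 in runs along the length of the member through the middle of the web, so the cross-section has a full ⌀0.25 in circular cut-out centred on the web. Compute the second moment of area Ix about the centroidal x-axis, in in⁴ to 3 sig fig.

Treat the section as a set of non-overlapping primitives; coordinates are from the bounding-box lower-left.
Bottom flange: 5.6 × 0.5, A = 2.8 in², y = 0.25 in, Ī = 0.058333 in⁴.
Web: 0.5 × 13.2, A = 6.6 in², y = 7.1 in, Ī = 95.832 in⁴.
Top flange: 5.6 × 0.5, A = 2.8 in², y = 13.95 in, Ī = 0.058333 in⁴.
Hole (subtracted): ⌀0.25, A = 0.049087 in², y = 7.1 in, Ī = 0.00019175 in⁴.
By symmetry the centroid is at mid-height, ȳ = 7.1 in.
Transfer each piece to the centroidal x-axis using Ī + A·d² with d = y − 7.1:
  bottom flange: d = -6.85 in → contributes +131.44 in⁴
  web: d = 0 in → contributes +95.832 in⁴
  top flange: d = 6.85 in → contributes +131.44 in⁴
  hole: d = 0 in → contributes −0.00019175 in⁴
Total I = 358.71 in⁴.

Ix ≈ 359 in⁴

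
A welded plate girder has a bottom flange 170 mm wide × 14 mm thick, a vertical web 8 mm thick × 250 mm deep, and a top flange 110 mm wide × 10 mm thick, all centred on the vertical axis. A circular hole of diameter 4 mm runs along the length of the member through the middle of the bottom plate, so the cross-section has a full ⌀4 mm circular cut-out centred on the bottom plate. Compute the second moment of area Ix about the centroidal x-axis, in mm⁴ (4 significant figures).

Ix ≈ 6.505 × 10⁷ mm⁴

Break the section into simple shapes (no overlaps), measuring from the bottom-left corner of the bounding box.
Bottom plate: 170 × 14, A = 2 380 mm², y = 7 mm, Ī = 38873.3 mm⁴.
Web plate: 8 × 250, A = 2 000 mm², y = 139 mm, Ī = 10 416 667 mm⁴.
Top plate: 110 × 10, A = 1 100 mm², y = 269 mm, Ī = 9166.67 mm⁴.
Hole (subtracted): ⌀4, A = 12.5664 mm², y = 7 mm, Ī = 12.5664 mm⁴.
Centroid: ȳ = ΣA·y / ΣA = 107.998 mm.
Transfer each piece to the centroidal x-axis using Ī + A·d² with d = y − 107.998:
  bottom plate: d = -100.998 mm → contributes +24 316 304 mm⁴
  web plate: d = 31.002 mm → contributes +12 338 912 mm⁴
  top plate: d = 161.002 mm → contributes +28 522 966 mm⁴
  hole: d = -100.998 mm → contributes −128 197 mm⁴
Total I = 65 049 985 mm⁴.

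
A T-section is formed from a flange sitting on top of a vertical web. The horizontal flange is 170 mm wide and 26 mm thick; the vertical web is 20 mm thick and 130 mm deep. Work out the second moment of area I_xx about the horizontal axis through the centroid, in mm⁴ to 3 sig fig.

Treat the section as a set of non-overlapping primitives; coordinates are from the bounding-box lower-left.
Flange: 170 × 26, A = 4 420 mm², y = 143 mm, Ī = 248 993 mm⁴.
Web: 20 × 130, A = 2 600 mm², y = 65 mm, Ī = 3 661 667 mm⁴.
Centroid: ȳ = ΣA·y / ΣA = 114.11 mm.
Transfer each piece to the horizontal axis through the centroid using Ī + A·d² with d = y − 114.11:
  flange: d = 28.889 mm → contributes +3 937 783 mm⁴
  web: d = -49.111 mm → contributes +9 932 610 mm⁴
Total I = 13 870 393 mm⁴.

I_xx ≈ 1.39 × 10⁷ mm⁴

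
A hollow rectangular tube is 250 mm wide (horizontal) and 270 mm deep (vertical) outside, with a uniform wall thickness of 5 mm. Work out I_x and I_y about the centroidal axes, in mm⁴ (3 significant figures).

Break the section into simple shapes (no overlaps), measuring from the bottom-left corner of the bounding box.
Outer rectangle: 250 × 270, A = 67 500 mm², y = 135 mm, Ī = 410 062 500 mm⁴.
Inner void (subtracted): 240 × 260, A = 62 400 mm², y = 135 mm, Ī = 351 520 000 mm⁴.
By symmetry the centroid is at mid-height, ȳ = 135 mm.
All pieces are centred on the centroidal x-axis, so I = ΣĪ (holes subtracted) = 58 542 500 mm⁴.
Repeating about the centroidal y-axis gives I_y = 52 042 500 mm⁴.

I_x ≈ 5.85 × 10⁷ mm⁴, I_y ≈ 5.20 × 10⁷ mm⁴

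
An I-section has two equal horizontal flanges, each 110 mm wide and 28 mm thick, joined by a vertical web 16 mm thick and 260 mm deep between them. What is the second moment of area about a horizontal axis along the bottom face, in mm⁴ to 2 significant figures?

Decompose the section into non-overlapping parts with the origin at the bottom-left of its bounding rectangle.
Bottom flange: 110 × 28, A = 3 080 mm², y = 14 mm, Ī = 201 227 mm⁴.
Web: 16 × 260, A = 4 160 mm², y = 158 mm, Ī = 23 434 667 mm⁴.
Top flange: 110 × 28, A = 3 080 mm², y = 302 mm, Ī = 201 227 mm⁴.
Transfer each piece to the bottom edge using Ī + A·d² with d = y − 0:
  bottom flange: d = 14 mm → contributes +804 907 mm⁴
  web: d = 158 mm → contributes +127 284 907 mm⁴
  top flange: d = 302 mm → contributes +281 109 547 mm⁴
Total I = 409 199 360 mm⁴.

I_base ≈ 4.1 × 10⁸ mm⁴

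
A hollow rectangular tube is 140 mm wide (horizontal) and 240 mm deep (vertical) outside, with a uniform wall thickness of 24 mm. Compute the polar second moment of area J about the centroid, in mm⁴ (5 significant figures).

J ≈ 1.4944 × 10⁸ mm⁴

Treat the section as a set of non-overlapping primitives; coordinates are from the bounding-box lower-left.
Outer rectangle: 140 × 240, A = 33 600 mm², y = 120 mm, Ī = 161 280 000 mm⁴.
Inner void (subtracted): 92 × 192, A = 17 664 mm², y = 120 mm, Ī = 54 263 808 mm⁴.
By symmetry the centroid is at mid-height, ȳ = 120 mm.
All pieces are centred on the centroidal x-axis, so I = ΣĪ (holes subtracted) = 107 016 192 mm⁴.
Repeating about the centroidal y-axis gives I_y = 42 420 992 mm⁴.
Polar second moment: J = I_x + I_y = 149 437 184 mm⁴.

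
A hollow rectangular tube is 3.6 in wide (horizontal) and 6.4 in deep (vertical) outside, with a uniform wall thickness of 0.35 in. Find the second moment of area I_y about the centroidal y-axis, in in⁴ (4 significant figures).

Break the section into simple shapes (no overlaps), measuring from the bottom-left corner of the bounding box.
Outer rectangle: 3.6 × 6.4, A = 23.04 in², x = 1.8 in, Ī = 24.8832 in⁴.
Inner void (subtracted): 2.9 × 5.7, A = 16.53 in², x = 1.8 in, Ī = 11.5848 in⁴.
By symmetry the centroid is at mid-width, x̄ = 1.8 in.
All pieces are centred on the centroidal y-axis, so I = ΣĪ (holes subtracted) = 13.2984 in⁴.

I_y ≈ 13.30 in⁴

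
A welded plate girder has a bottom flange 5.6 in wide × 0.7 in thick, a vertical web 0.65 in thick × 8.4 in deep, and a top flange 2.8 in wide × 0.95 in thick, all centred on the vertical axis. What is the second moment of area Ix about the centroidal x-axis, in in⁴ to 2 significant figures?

Break the section into simple shapes (no overlaps), measuring from the bottom-left corner of the bounding box.
Bottom plate: 5.6 × 0.7, A = 3.92 in², y = 0.35 in, Ī = 0.1601 in⁴.
Web plate: 0.65 × 8.4, A = 5.46 in², y = 4.9 in, Ī = 32.1 in⁴.
Top plate: 2.8 × 0.95, A = 2.66 in², y = 9.575 in, Ī = 0.2001 in⁴.
Centroid: ȳ = ΣA·y / ΣA = 4.451 in.
Transfer each piece to the centroidal x-axis using Ī + A·d² with d = y − 4.451:
  bottom plate: d = -4.101 in → contributes +66.1 in⁴
  web plate: d = 0.4485 in → contributes +33.2 in⁴
  top plate: d = 5.124 in → contributes +70.03 in⁴
Total I = 169.3 in⁴.

Ix ≈ 170 in⁴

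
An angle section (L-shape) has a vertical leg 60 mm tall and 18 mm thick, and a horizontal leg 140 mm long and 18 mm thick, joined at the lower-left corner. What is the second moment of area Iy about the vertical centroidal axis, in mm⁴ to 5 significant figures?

Iy ≈ 6.3003 × 10⁶ mm⁴

Treat the section as a set of non-overlapping primitives; coordinates are from the bounding-box lower-left.
Vertical leg: 18 × 60, A = 1 080 mm², x = 9 mm, Ī = 29 160 mm⁴.
Horizontal leg (remainder): 122 × 18, A = 2 196 mm², x = 79 mm, Ī = 2 723 772 mm⁴.
Centroid: x̄ = ΣA·x / ΣA = 55.92308 mm.
Transfer each piece to the vertical centroidal axis using Ī + A·d² with d = x − 55.92308:
  vertical leg: d = -46.92308 mm → contributes +2 407 077 mm⁴
  horizontal leg (remainder): d = 23.07692 mm → contributes +3 893 239 mm⁴
Total I = 6 300 317 mm⁴.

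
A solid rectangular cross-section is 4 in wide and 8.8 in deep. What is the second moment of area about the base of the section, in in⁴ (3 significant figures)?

The section: 4 × 8.8, A = 35.2 in², y = 4.4 in, Ī = 227.16 in⁴.
Transfer it to the bottom edge using Ī + A·d² with d = y − 0:
  the section: d = 4.4 in → contributes +908.63 in⁴
Total I = 908.63 in⁴.

I_base ≈ 909 in⁴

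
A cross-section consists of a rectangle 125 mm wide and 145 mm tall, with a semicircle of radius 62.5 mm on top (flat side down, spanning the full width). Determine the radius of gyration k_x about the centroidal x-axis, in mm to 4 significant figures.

k_x ≈ 56.84 mm

Split into non-overlapping primitives; take the origin at the lower-left of the bounding box.
Rectangular body: 125 × 145, A = 18 125 mm², y = 72.5 mm, Ī = 31 756 510 mm⁴.
Semicircular cap: semicircle r = 62.5, A = 6135.92 mm², y = 171.526 mm, Ī = 1 674 758 mm⁴.
Centroid: ȳ = ΣA·y / ΣA = 97.545 mm.
Transfer each piece to the centroidal x-axis using Ī + A·d² with d = y − 97.545:
  rectangular body: d = -25.045 mm → contributes +43 125 454 mm⁴
  semicircular cap: d = 73.9808 mm → contributes +35 257 661 mm⁴
Total I = 78 383 115 mm⁴.
Radius of gyration: k = √(I/A) = √(78 383 115 / 24260.9) = 56.8405 mm.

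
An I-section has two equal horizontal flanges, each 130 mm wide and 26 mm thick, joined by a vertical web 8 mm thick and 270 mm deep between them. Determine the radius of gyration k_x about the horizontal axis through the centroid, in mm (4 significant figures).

Decompose the section into non-overlapping parts with the origin at the bottom-left of its bounding rectangle.
Bottom flange: 130 × 26, A = 3 380 mm², y = 13 mm, Ī = 190 407 mm⁴.
Web: 8 × 270, A = 2 160 mm², y = 161 mm, Ī = 13 122 000 mm⁴.
Top flange: 130 × 26, A = 3 380 mm², y = 309 mm, Ī = 190 407 mm⁴.
By symmetry the centroid is at mid-height, ȳ = 161 mm.
Transfer each piece to the horizontal axis through the centroid using Ī + A·d² with d = y − 161:
  bottom flange: d = -148 mm → contributes +74 225 927 mm⁴
  web: d = 0 mm → contributes +13 122 000 mm⁴
  top flange: d = 148 mm → contributes +74 225 927 mm⁴
Total I = 161 573 853 mm⁴.
Radius of gyration: k = √(I/A) = √(161 573 853 / 8 920) = 134.587 mm.

k_x ≈ 134.6 mm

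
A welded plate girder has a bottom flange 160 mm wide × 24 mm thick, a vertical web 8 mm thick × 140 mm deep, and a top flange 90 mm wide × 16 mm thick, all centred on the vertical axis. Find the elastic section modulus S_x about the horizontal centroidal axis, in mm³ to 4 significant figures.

S_x ≈ 2.568 × 10⁵ mm³

Split into non-overlapping primitives; take the origin at the lower-left of the bounding box.
Bottom plate: 160 × 24, A = 3 840 mm², y = 12 mm, Ī = 184 320 mm⁴.
Web plate: 8 × 140, A = 1 120 mm², y = 94 mm, Ī = 1 829 333 mm⁴.
Top plate: 90 × 16, A = 1 440 mm², y = 172 mm, Ī = 30 720 mm⁴.
Centroid: ȳ = ΣA·y / ΣA = 62.35 mm.
Transfer each piece to the horizontal centroidal axis using Ī + A·d² with d = y − 62.35:
  bottom plate: d = -50.35 mm → contributes +9 919 190 mm⁴
  web plate: d = 31.65 mm → contributes +2 951 263 mm⁴
  top plate: d = 109.65 mm → contributes +17 344 016 mm⁴
Total I = 30 214 469 mm⁴.
Extreme fibre distance c = 117.65 mm; S = I/c = 256 817 mm³.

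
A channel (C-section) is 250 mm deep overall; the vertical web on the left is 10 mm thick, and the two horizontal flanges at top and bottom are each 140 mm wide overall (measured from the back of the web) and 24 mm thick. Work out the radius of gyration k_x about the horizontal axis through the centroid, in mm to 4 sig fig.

Treat the section as a set of non-overlapping primitives; coordinates are from the bounding-box lower-left.
Web: 10 × 250, A = 2 500 mm², y = 125 mm, Ī = 13 020 833 mm⁴.
Top flange (beyond web): 130 × 24, A = 3 120 mm², y = 238 mm, Ī = 149 760 mm⁴.
Bottom flange (beyond web): 130 × 24, A = 3 120 mm², y = 12 mm, Ī = 149 760 mm⁴.
By symmetry the centroid is at mid-height, ȳ = 125 mm.
Transfer each piece to the horizontal axis through the centroid using Ī + A·d² with d = y − 125:
  web: d = 0 mm → contributes +13 020 833 mm⁴
  top flange (beyond web): d = 113 mm → contributes +39 989 040 mm⁴
  bottom flange (beyond web): d = -113 mm → contributes +39 989 040 mm⁴
Total I = 92 998 913 mm⁴.
Radius of gyration: k = √(I/A) = √(92 998 913 / 8 740) = 103.153 mm.

k_x ≈ 103.2 mm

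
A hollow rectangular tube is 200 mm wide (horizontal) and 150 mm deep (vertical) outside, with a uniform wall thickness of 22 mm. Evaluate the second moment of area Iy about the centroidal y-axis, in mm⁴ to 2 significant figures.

Iy ≈ 6.6 × 10⁷ mm⁴

Split into non-overlapping primitives; take the origin at the lower-left of the bounding box.
Outer rectangle: 200 × 150, A = 30 000 mm², x = 100 mm, Ī = 100 000 000 mm⁴.
Inner void (subtracted): 156 × 106, A = 16 536 mm², x = 100 mm, Ī = 33 535 008 mm⁴.
By symmetry the centroid is at mid-width, x̄ = 100 mm.
All pieces are centred on the centroidal y-axis, so I = ΣĪ (holes subtracted) = 66 464 992 mm⁴.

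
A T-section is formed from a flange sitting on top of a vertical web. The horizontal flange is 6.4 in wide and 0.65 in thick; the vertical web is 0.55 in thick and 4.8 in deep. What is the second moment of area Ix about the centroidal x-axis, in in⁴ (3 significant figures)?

Treat the section as a set of non-overlapping primitives; coordinates are from the bounding-box lower-left.
Flange: 6.4 × 0.65, A = 4.16 in², y = 5.125 in, Ī = 0.14647 in⁴.
Web: 0.55 × 4.8, A = 2.64 in², y = 2.4 in, Ī = 5.0688 in⁴.
Centroid: ȳ = ΣA·y / ΣA = 4.0671 in.
Transfer each piece to the centroidal x-axis using Ī + A·d² with d = y − 4.0671:
  flange: d = 1.0579 in → contributes +4.8025 in⁴
  web: d = -1.6671 in → contributes +12.406 in⁴
Total I = 17.208 in⁴.

Ix ≈ 17.2 in⁴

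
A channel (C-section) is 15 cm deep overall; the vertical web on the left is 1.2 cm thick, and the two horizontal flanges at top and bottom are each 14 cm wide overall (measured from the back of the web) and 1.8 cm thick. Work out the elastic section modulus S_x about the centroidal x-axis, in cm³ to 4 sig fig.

Decompose the section into non-overlapping parts with the origin at the bottom-left of its bounding rectangle.
Web: 1.2 × 15, A = 18 cm², y = 7.5 cm, Ī = 337.5 cm⁴.
Top flange (beyond web): 12.8 × 1.8, A = 23.04 cm², y = 14.1 cm, Ī = 6.2208 cm⁴.
Bottom flange (beyond web): 12.8 × 1.8, A = 23.04 cm², y = 0.9 cm, Ī = 6.2208 cm⁴.
By symmetry the centroid is at mid-height, ȳ = 7.5 cm.
Transfer each piece to the centroidal x-axis using Ī + A·d² with d = y − 7.5:
  web: d = 0 cm → contributes +337.5 cm⁴
  top flange (beyond web): d = 6.6 cm → contributes +1009.84 cm⁴
  bottom flange (beyond web): d = -6.6 cm → contributes +1009.84 cm⁴
Total I = 2357.19 cm⁴.
Extreme fibre distance c = 7.5 cm; S = I/c = 314.292 cm³.

S_x ≈ 314.3 cm³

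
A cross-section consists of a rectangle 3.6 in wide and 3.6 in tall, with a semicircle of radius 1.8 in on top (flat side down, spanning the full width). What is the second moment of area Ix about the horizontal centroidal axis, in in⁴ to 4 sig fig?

Decompose the section into non-overlapping parts with the origin at the bottom-left of its bounding rectangle.
Rectangular body: 3.6 × 3.6, A = 12.96 in², y = 1.8 in, Ī = 13.9968 in⁴.
Semicircular cap: semicircle r = 1.8, A = 5.08938 in², y = 4.36394 in, Ī = 1.15218 in⁴.
Centroid: ȳ = ΣA·y / ΣA = 2.52295 in.
Transfer each piece to the horizontal centroidal axis using Ī + A·d² with d = y − 2.52295:
  rectangular body: d = -0.722955 in → contributes +20.7705 in⁴
  semicircular cap: d = 1.84099 in → contributes +18.4013 in⁴
Total I = 39.1718 in⁴.

Ix ≈ 39.17 in⁴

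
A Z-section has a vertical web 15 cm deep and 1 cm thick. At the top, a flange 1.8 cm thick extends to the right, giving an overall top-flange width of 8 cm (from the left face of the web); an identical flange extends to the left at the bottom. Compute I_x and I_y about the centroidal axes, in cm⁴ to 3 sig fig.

Split into non-overlapping primitives; take the origin at the lower-left of the bounding box.
Web: 1 × 15, A = 15 cm², y = 7.5 cm, Ī = 281.25 cm⁴.
Top flange (beyond web): 7 × 1.8, A = 12.6 cm², y = 14.1 cm, Ī = 3.402 cm⁴.
Bottom flange (beyond web): 7 × 1.8, A = 12.6 cm², y = 0.9 cm, Ī = 3.402 cm⁴.
Centroid: ȳ = ΣA·y / ΣA = 7.5 cm.
Transfer each piece to the centroidal x-axis using Ī + A·d² with d = y − 7.5:
  web: d = 0 cm → contributes +281.25 cm⁴
  top flange (beyond web): d = 6.6 cm → contributes +552.26 cm⁴
  bottom flange (beyond web): d = -6.6 cm → contributes +552.26 cm⁴
Total I = 1385.8 cm⁴.
For the y-axis: x̄ = 7.5 cm.
Repeating about the centroidal y-axis gives I_y = 507.35 cm⁴.

I_x ≈ 1390 cm⁴, I_y ≈ 507 cm⁴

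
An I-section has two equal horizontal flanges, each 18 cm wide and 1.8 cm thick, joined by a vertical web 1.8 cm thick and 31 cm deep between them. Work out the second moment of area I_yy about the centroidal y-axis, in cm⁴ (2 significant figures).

I_yy ≈ 1800 cm⁴

Split into non-overlapping primitives; take the origin at the lower-left of the bounding box.
Bottom flange: 18 × 1.8, A = 32.4 cm², x = 9 cm, Ī = 874.8 cm⁴.
Web: 1.8 × 31, A = 55.8 cm², x = 9 cm, Ī = 15.07 cm⁴.
Top flange: 18 × 1.8, A = 32.4 cm², x = 9 cm, Ī = 874.8 cm⁴.
By symmetry the centroid is at mid-width, x̄ = 9 cm.
All pieces are centred on the centroidal y-axis, so I = ΣĪ = 1 765 cm⁴.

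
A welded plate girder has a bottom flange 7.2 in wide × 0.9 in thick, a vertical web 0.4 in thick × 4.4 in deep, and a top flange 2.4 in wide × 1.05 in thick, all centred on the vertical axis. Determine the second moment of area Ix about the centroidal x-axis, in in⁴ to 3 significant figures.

Break the section into simple shapes (no overlaps), measuring from the bottom-left corner of the bounding box.
Bottom plate: 7.2 × 0.9, A = 6.48 in², y = 0.45 in, Ī = 0.4374 in⁴.
Web plate: 0.4 × 4.4, A = 1.76 in², y = 3.1 in, Ī = 2.8395 in⁴.
Top plate: 2.4 × 1.05, A = 2.52 in², y = 5.825 in, Ī = 0.23153 in⁴.
Centroid: ȳ = ΣA·y / ΣA = 2.1423 in.
Transfer each piece to the centroidal x-axis using Ī + A·d² with d = y − 2.1423:
  bottom plate: d = -1.6923 in → contributes +18.995 in⁴
  web plate: d = 0.95771 in → contributes +4.4538 in⁴
  top plate: d = 3.6827 in → contributes +34.409 in⁴
Total I = 57.858 in⁴.

Ix ≈ 57.9 in⁴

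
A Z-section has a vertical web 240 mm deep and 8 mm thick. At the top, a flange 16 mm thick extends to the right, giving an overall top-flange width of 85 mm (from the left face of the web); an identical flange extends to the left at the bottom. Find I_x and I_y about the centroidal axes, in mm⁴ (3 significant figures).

Split into non-overlapping primitives; take the origin at the lower-left of the bounding box.
Web: 8 × 240, A = 1 920 mm², y = 120 mm, Ī = 9 216 000 mm⁴.
Top flange (beyond web): 77 × 16, A = 1 232 mm², y = 232 mm, Ī = 26 283 mm⁴.
Bottom flange (beyond web): 77 × 16, A = 1 232 mm², y = 8 mm, Ī = 26 283 mm⁴.
Centroid: ȳ = ΣA·y / ΣA = 120 mm.
Transfer each piece to the centroidal x-axis using Ī + A·d² with d = y − 120:
  web: d = 0 mm → contributes +9 216 000 mm⁴
  top flange (beyond web): d = 112 mm → contributes +15 480 491 mm⁴
  bottom flange (beyond web): d = -112 mm → contributes +15 480 491 mm⁴
Total I = 40 176 981 mm⁴.
For the y-axis: x̄ = 81 mm.
Repeating about the centroidal y-axis gives I_y = 5 678 261 mm⁴.

I_x ≈ 4.02 × 10⁷ mm⁴, I_y ≈ 5.68 × 10⁶ mm⁴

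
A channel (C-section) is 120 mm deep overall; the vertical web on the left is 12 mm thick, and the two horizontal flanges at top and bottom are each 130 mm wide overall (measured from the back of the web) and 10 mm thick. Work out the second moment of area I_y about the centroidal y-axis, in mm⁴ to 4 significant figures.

Decompose the section into non-overlapping parts with the origin at the bottom-left of its bounding rectangle.
Web: 12 × 120, A = 1 440 mm², x = 6 mm, Ī = 17 280 mm⁴.
Top flange (beyond web): 118 × 10, A = 1 180 mm², x = 71 mm, Ī = 1 369 193 mm⁴.
Bottom flange (beyond web): 118 × 10, A = 1 180 mm², x = 71 mm, Ī = 1 369 193 mm⁴.
Centroid: x̄ = ΣA·x / ΣA = 46.3684 mm.
Transfer each piece to the centroidal y-axis using Ī + A·d² with d = x − 46.3684:
  web: d = -40.3684 mm → contributes +2 363 918 mm⁴
  top flange (beyond web): d = 24.6316 mm → contributes +2 085 117 mm⁴
  bottom flange (beyond web): d = 24.6316 mm → contributes +2 085 117 mm⁴
Total I = 6 534 151 mm⁴.

I_y ≈ 6.534 × 10⁶ mm⁴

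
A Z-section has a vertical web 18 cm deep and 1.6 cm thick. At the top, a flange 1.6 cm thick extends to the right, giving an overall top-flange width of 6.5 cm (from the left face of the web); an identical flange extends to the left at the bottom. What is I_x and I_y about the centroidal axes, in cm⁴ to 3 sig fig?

Split into non-overlapping primitives; take the origin at the lower-left of the bounding box.
Web: 1.6 × 18, A = 28.8 cm², y = 9 cm, Ī = 777.6 cm⁴.
Top flange (beyond web): 4.9 × 1.6, A = 7.84 cm², y = 17.2 cm, Ī = 1.6725 cm⁴.
Bottom flange (beyond web): 4.9 × 1.6, A = 7.84 cm², y = 0.8 cm, Ī = 1.6725 cm⁴.
Centroid: ȳ = ΣA·y / ΣA = 9 cm.
Transfer each piece to the centroidal x-axis using Ī + A·d² with d = y − 9:
  web: d = 0 cm → contributes +777.6 cm⁴
  top flange (beyond web): d = 8.2 cm → contributes +528.83 cm⁴
  bottom flange (beyond web): d = -8.2 cm → contributes +528.83 cm⁴
Total I = 1835.3 cm⁴.
For the y-axis: x̄ = 5.7 cm.
Repeating about the centroidal y-axis gives I_y = 203.14 cm⁴.

I_x ≈ 1840 cm⁴, I_y ≈ 203 cm⁴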